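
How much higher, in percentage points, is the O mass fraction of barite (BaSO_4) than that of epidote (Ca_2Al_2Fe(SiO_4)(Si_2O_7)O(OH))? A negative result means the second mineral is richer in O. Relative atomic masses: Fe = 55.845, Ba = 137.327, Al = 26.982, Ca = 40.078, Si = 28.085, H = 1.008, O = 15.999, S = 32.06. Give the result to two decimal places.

O in BaSO_4: molar mass 233.383 g/mol; 4×15.999 = 63.996 g → 27.42 wt%.
O in Ca_2Al_2Fe(SiO_4)(Si_2O_7)O(OH): molar mass 483.215 g/mol; 13×15.999 = 207.987 g → 43.04 wt%.
Difference = 27.42 − 43.04 = -15.62 percentage points.

-15.62 percentage points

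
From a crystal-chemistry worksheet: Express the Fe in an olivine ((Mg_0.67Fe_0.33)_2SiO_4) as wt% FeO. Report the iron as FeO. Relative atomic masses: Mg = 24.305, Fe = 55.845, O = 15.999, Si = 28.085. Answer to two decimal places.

29.36 wt%

M((Mg_0.67Fe_0.33)_2SiO_4) = 161.507 g/mol; M(FeO) = 71.844 g/mol.
Moles FeO per formula unit = 0.66 Fe ÷ 1 = 0.6600.
FeO fraction = (0.6600 × 71.844) / 161.507 = 47.417/161.507 = 0.2936.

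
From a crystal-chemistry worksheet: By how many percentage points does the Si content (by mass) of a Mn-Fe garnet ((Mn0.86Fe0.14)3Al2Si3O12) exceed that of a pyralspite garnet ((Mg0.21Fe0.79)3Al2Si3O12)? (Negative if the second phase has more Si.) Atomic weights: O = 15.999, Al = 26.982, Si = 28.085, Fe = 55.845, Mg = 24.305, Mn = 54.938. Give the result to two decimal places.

-0.62 percentage points

Si in (Mn0.86Fe0.14)3Al2Si3O12: molar mass 495.402 g/mol; 3×28.085 = 84.255 g → 17.01 wt%.
Si in (Mg0.21Fe0.79)3Al2Si3O12: molar mass 477.872 g/mol; 3×28.085 = 84.255 g → 17.63 wt%.
Difference = 17.01 − 17.63 = -0.62 percentage points.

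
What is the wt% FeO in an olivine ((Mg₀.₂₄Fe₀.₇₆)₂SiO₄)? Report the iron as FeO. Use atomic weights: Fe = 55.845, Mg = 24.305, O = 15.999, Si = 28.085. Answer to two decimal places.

57.89 wt%

Formula mass = 188.632 g/mol.
1.52 Fe → 1.5200 mol FeO per formula unit; M(FeO) = 71.844, so FeO mass = 109.203 g.
109.203/188.632 × 100 = 57.89 wt%.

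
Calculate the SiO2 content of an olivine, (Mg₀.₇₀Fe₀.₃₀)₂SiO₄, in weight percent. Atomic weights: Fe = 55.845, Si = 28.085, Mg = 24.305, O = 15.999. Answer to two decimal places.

Formula mass = 159.615 g/mol.
1 Si → 1.0000 mol SiO2 per formula unit; M(SiO2) = 60.083, so SiO2 mass = 60.083 g.
60.083/159.615 × 100 = 37.64 wt%.

37.64 wt%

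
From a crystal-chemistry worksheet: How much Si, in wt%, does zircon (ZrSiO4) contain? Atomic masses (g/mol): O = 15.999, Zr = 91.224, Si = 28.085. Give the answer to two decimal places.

M(ZrSiO4) = 183.305 g/mol.
Si contributes 1 × 28.085 = 28.085 g per mole.
28.085/183.305 = 0.1532 → 15.32%.

15.32 wt%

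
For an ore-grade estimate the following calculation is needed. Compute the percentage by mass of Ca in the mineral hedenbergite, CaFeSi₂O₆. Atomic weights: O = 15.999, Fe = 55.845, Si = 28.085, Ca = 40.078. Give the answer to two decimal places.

Formula mass = 1×40.078 + 1×55.845 + 2×28.085 + 6×15.999 = 248.087 g/mol, of which 40.078 g is Ca.
So Ca makes up 40.078/248.087 = 0.1615 of the mass, i.e. 16.15%.

16.15 mass %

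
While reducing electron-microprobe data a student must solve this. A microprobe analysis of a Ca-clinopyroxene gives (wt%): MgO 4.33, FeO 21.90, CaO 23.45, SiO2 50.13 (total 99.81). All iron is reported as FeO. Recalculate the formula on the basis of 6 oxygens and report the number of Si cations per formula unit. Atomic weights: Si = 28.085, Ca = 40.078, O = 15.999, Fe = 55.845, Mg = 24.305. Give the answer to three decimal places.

2.003 Si apfu

4.33 wt% MgO ÷ 40.304 g/mol = 0.10743 mol, giving 0.10743 Mg and 0.10743 O.
21.90 wt% FeO ÷ 71.844 g/mol = 0.30483 mol, giving 0.30483 Fe and 0.30483 O.
23.45 wt% CaO ÷ 56.077 g/mol = 0.41818 mol, giving 0.41818 Ca and 0.41818 O.
50.13 wt% SiO2 ÷ 60.083 g/mol = 0.83435 mol, giving 0.83435 Si and 1.66870 O.
Oxygen sums to 2.49914; scaling by 6/2.49914 = 2.40083 puts the formula on 6 O.
Si: 0.83435 × 2.40083 = 2.003 atoms per formula unit.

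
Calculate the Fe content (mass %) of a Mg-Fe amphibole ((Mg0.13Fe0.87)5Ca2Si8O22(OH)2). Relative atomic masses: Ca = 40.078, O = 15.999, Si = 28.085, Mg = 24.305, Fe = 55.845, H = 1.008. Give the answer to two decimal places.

Formula mass = 0.65×24.305 + 4.35×55.845 + 2×40.078 + 8×28.085 + 24×15.999 + 2×1.008 = 949.552 g/mol, of which 242.926 g is Fe.
So Fe makes up 242.926/949.552 = 0.2558 of the mass, i.e. 25.58%.

25.58 mass %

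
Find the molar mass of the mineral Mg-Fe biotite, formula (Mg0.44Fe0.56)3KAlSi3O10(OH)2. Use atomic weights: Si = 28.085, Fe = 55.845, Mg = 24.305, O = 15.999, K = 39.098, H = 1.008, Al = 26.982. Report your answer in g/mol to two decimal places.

470.24 g/mol

Mg: 1.32 × 24.305 = 32.0826
Fe: 1.68 × 55.845 = 93.8196
K: 1 × 39.098 = 39.0980
Al: 1 × 26.982 = 26.9820
Si: 3 × 28.085 = 84.2550
O: 12 × 15.999 = 191.9880
H: 2 × 1.008 = 2.0160
Summing the contributions gives the formula mass.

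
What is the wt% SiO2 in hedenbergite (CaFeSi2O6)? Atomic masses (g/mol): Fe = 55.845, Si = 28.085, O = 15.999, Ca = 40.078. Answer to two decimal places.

Molar mass of CaFeSi2O6 = 1×40.078 + 1×55.845 + 2×28.085 + 6×15.999 = 248.087 g/mol.
Each formula unit contains 2 Si, equivalent to 2/1 = 2.0000 mol SiO2.
M(SiO2) = 1×28.085 + 2×15.999 = 60.083 g/mol.
Mass of SiO2 per formula unit = 2.0000 × 60.083 = 120.166 g.
SiO2 wt% = 120.166 / 248.087 × 100 = 48.44%.

48.44 wt%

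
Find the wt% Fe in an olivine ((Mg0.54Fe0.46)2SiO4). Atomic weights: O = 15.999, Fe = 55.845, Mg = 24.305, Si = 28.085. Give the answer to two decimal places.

30.27 mass %

M((Mg0.54Fe0.46)2SiO4) = 169.708 g/mol.
Fe contributes 0.92 × 55.845 = 51.377 g per mole.
51.377/169.708 = 0.3027 → 30.27%.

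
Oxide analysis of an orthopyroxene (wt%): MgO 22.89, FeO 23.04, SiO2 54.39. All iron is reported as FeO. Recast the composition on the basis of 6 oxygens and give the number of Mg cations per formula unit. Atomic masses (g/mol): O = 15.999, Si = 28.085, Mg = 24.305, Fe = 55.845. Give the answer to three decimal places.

MgO: 22.89/40.304 = 0.56793 mol → 0.56793 mol Mg, 0.56793 mol O.
FeO: 23.04/71.844 = 0.32069 mol → 0.32069 mol Fe, 0.32069 mol O.
SiO2: 54.39/60.083 = 0.90525 mol → 0.90525 mol Si, 1.81050 mol O.
Total oxygen = 2.69912 mol. Normalization factor = 6/2.69912 = 2.22295.
Mg per 6 O = 0.56793 × 2.22295 = 1.262.

1.262 Mg apfu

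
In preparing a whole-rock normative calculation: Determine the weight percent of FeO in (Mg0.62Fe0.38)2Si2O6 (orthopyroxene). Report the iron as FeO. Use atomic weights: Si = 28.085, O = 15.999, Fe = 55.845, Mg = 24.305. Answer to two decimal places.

M((Mg0.62Fe0.38)2Si2O6) = 224.744 g/mol; M(FeO) = 71.844 g/mol.
Moles FeO per formula unit = 0.76 Fe ÷ 1 = 0.7600.
FeO fraction = (0.7600 × 71.844) / 224.744 = 54.601/224.744 = 0.2429.

24.29 wt%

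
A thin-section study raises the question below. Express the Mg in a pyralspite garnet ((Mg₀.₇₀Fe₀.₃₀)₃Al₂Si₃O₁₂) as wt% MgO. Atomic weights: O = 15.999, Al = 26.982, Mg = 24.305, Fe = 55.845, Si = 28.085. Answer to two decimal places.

19.61 wt%

M((Mg₀.₇₀Fe₀.₃₀)₃Al₂Si₃O₁₂) = 431.508 g/mol; M(MgO) = 40.304 g/mol.
Moles MgO per formula unit = 2.10 Mg ÷ 1 = 2.1000.
MgO fraction = (2.1000 × 40.304) / 431.508 = 84.638/431.508 = 0.1961.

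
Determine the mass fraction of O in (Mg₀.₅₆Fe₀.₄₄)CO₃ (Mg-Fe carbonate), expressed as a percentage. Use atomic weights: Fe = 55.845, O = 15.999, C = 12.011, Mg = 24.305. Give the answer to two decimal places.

Molar mass of (Mg₀.₅₆Fe₀.₄₄)CO₃: 0.56·24.305 + 0.44·55.845 + 1·12.011 + 3·15.999 = 98.191 g/mol.
Mass of O per formula unit: 3 × 15.999 = 47.997 g.
Weight fraction O = 47.997 / 98.191 = 0.4888.

48.88 wt%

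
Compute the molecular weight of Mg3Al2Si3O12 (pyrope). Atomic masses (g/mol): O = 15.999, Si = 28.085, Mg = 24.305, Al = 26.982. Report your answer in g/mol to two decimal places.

403.12 g/mol

M = 3×24.305 + 2×26.982 + 3×28.085 + 12×15.999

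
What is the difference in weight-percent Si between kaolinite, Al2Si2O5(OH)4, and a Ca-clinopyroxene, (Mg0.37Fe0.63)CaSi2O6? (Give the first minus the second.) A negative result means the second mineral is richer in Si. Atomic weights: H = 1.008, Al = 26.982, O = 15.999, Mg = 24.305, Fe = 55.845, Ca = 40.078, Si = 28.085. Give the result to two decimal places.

-2.00 percentage points

Si in Al2Si2O5(OH)4: molar mass 258.157 g/mol; 2×28.085 = 56.170 g → 21.76 wt%.
Si in (Mg0.37Fe0.63)CaSi2O6: molar mass 236.417 g/mol; 2×28.085 = 56.170 g → 23.76 wt%.
Difference = 21.76 − 23.76 = -2.00 percentage points.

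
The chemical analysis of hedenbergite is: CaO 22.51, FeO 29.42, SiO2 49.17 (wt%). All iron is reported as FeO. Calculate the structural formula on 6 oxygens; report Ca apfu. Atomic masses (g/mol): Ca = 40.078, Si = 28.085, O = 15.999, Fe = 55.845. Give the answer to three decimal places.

0.984 Ca apfu

22.51 wt% CaO ÷ 56.077 g/mol = 0.40141 mol, giving 0.40141 Ca and 0.40141 O.
29.42 wt% FeO ÷ 71.844 g/mol = 0.40950 mol, giving 0.40950 Fe and 0.40950 O.
49.17 wt% SiO2 ÷ 60.083 g/mol = 0.81837 mol, giving 0.81837 Si and 1.63674 O.
Oxygen sums to 2.44765; scaling by 6/2.44765 = 2.45133 puts the formula on 6 O.
Ca: 0.40141 × 2.45133 = 0.984 atoms per formula unit.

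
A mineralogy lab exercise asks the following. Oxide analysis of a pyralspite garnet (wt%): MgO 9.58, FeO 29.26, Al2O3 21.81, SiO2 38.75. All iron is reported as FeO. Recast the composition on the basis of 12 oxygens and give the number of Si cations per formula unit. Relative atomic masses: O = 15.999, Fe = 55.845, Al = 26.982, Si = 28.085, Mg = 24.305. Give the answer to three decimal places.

3.004 Si apfu

MgO (M=40.304): mol = 0.23769; Mg = 0.23769, O = 0.23769.
FeO (M=71.844): mol = 0.40727; Fe = 0.40727, O = 0.40727.
Al2O3 (M=101.961): mol = 0.21391; Al = 0.42782, O = 0.64173.
SiO2 (M=60.083): mol = 0.64494; Si = 0.64494, O = 1.28988.
ΣO = 2.57657; factor = 12/ΣO = 4.65735.
Si apfu = 0.64494 × 4.65735 = 3.004.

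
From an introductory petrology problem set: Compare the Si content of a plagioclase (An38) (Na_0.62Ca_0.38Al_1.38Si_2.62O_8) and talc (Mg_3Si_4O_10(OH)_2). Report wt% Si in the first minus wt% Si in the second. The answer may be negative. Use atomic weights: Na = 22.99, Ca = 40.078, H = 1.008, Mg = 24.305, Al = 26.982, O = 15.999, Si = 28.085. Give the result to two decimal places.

-2.19 percentage points

Si in Na_0.62Ca_0.38Al_1.38Si_2.62O_8: molar mass 268.293 g/mol; 2.62×28.085 = 73.583 g → 27.43 wt%.
Si in Mg_3Si_4O_10(OH)_2: molar mass 379.259 g/mol; 4×28.085 = 112.340 g → 29.62 wt%.
Difference = 27.43 − 29.62 = -2.19 percentage points.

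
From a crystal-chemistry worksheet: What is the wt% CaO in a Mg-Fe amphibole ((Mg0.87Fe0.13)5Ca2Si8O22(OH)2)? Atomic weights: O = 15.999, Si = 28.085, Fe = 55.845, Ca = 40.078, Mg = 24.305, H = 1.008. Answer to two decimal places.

13.47 wt%

Molar mass of (Mg0.87Fe0.13)5Ca2Si8O22(OH)2 = 4.35*24.305 + 0.65*55.845 + 2*40.078 + 8*28.085 + 24*15.999 + 2*1.008 = 832.854 g/mol.
Each formula unit contains 2 Ca, equivalent to 2/1 = 2.0000 mol CaO.
M(CaO) = 1×40.078 + 1×15.999 = 56.077 g/mol.
Mass of CaO per formula unit = 2.0000 × 56.077 = 112.154 g.
CaO wt% = 112.154 / 832.854 × 100 = 13.47%.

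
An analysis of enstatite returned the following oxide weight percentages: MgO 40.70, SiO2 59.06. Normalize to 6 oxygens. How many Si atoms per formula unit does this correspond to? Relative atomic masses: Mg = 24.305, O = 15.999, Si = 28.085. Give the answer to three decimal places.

1.982 Si apfu

40.70 wt% MgO ÷ 40.304 g/mol = 1.00983 mol, giving 1.00983 Mg and 1.00983 O.
59.06 wt% SiO2 ÷ 60.083 g/mol = 0.98297 mol, giving 0.98297 Si and 1.96594 O.
Oxygen sums to 2.97577; scaling by 6/2.97577 = 2.01628 puts the formula on 6 O.
Si: 0.98297 × 2.01628 = 1.982 atoms per formula unit.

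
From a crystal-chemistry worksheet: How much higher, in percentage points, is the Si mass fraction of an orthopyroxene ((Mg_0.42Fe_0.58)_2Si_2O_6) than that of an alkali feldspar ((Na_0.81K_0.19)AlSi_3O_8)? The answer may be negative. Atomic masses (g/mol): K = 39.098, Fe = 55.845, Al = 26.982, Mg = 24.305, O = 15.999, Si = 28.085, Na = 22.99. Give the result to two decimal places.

-8.10 percentage points

First mineral: 56.170 g Si in 237.360 g formula = 23.66 wt% Si.
Second mineral: 84.255 g Si in 265.280 g formula = 31.76 wt% Si.
23.66% − 31.76% gives a difference of -8.10 percentage points.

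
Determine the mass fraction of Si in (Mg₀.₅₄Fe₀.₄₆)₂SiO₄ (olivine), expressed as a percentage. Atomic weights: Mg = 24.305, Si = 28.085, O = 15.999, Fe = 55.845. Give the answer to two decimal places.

16.55 mass %

M((Mg₀.₅₄Fe₀.₄₆)₂SiO₄) = 169.708 g/mol.
Si contributes 1 × 28.085 = 28.085 g per mole.
28.085/169.708 = 0.1655 → 16.55%.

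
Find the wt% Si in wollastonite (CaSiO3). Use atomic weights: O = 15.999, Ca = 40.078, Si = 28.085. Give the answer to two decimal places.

M(CaSiO3) = 116.160 g/mol.
Si contributes 1 × 28.085 = 28.085 g per mole.
28.085/116.160 = 0.2418 → 24.18%.

24.18 wt%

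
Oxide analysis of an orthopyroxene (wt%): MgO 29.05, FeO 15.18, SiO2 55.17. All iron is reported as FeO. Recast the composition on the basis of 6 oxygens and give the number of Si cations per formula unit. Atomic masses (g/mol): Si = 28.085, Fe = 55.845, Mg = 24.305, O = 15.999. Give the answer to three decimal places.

29.05 wt% MgO ÷ 40.304 g/mol = 0.72077 mol, giving 0.72077 Mg and 0.72077 O.
15.18 wt% FeO ÷ 71.844 g/mol = 0.21129 mol, giving 0.21129 Fe and 0.21129 O.
55.17 wt% SiO2 ÷ 60.083 g/mol = 0.91823 mol, giving 0.91823 Si and 1.83646 O.
Oxygen sums to 2.76852; scaling by 6/2.76852 = 2.16722 puts the formula on 6 O.
Si: 0.91823 × 2.16722 = 1.990 atoms per formula unit.

1.990 Si apfu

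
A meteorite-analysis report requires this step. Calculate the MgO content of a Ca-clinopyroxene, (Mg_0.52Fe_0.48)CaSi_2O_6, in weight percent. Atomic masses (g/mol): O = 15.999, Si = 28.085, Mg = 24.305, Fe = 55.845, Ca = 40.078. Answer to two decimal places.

9.05 wt%

M((Mg_0.52Fe_0.48)CaSi_2O_6) = 231.686 g/mol; M(MgO) = 40.304 g/mol.
Moles MgO per formula unit = 0.52 Mg ÷ 1 = 0.5200.
MgO fraction = (0.5200 × 40.304) / 231.686 = 20.958/231.686 = 0.0905.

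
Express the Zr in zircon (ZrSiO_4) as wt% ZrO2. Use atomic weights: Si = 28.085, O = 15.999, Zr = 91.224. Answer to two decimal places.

67.22 wt%

M(ZrSiO_4) = 183.305 g/mol; M(ZrO2) = 123.222 g/mol.
Moles ZrO2 per formula unit = 1 Zr ÷ 1 = 1.0000.
ZrO2 fraction = (1.0000 × 123.222) / 183.305 = 123.222/183.305 = 0.6722.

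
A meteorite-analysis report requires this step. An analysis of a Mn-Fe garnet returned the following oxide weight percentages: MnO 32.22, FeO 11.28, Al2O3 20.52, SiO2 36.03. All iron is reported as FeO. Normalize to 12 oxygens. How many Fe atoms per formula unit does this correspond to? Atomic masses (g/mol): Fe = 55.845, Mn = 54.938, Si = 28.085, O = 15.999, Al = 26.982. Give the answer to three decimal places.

0.780 Fe apfu

MnO: 32.22/70.937 = 0.45421 mol → 0.45421 mol Mn, 0.45421 mol O.
FeO: 11.28/71.844 = 0.15701 mol → 0.15701 mol Fe, 0.15701 mol O.
Al2O3: 20.52/101.961 = 0.20125 mol → 0.40250 mol Al, 0.60375 mol O.
SiO2: 36.03/60.083 = 0.59967 mol → 0.59967 mol Si, 1.19934 mol O.
Total oxygen = 2.41431 mol. Normalization factor = 12/2.41431 = 4.97036.
Fe per 12 O = 0.15701 × 4.97036 = 0.780.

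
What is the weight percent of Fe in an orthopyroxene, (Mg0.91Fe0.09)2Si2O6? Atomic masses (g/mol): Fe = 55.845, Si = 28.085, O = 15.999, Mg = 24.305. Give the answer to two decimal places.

Molar mass of (Mg0.91Fe0.09)2Si2O6: 1.82·24.305 + 0.18·55.845 + 2·28.085 + 6·15.999 = 206.451 g/mol.
Mass of Fe per formula unit: 0.18 × 55.845 = 10.052 g.
Weight fraction Fe = 10.052 / 206.451 = 0.0487.

4.87 mass %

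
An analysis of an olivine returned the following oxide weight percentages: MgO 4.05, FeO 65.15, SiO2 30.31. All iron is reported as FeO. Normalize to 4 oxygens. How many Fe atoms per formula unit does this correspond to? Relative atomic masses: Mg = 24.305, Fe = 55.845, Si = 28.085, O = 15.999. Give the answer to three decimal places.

MgO (M=40.304): mol = 0.10049; Mg = 0.10049, O = 0.10049.
FeO (M=71.844): mol = 0.90683; Fe = 0.90683, O = 0.90683.
SiO2 (M=60.083): mol = 0.50447; Si = 0.50447, O = 1.00894.
ΣO = 2.01626; factor = 4/ΣO = 1.98387.
Fe apfu = 0.90683 × 1.98387 = 1.799.

1.799 Fe apfu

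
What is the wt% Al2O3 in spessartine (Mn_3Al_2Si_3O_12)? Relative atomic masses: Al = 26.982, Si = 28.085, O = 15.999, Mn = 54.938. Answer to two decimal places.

20.60 wt%

Formula mass = 495.021 g/mol.
2 Al → 1.0000 mol Al2O3 per formula unit; M(Al2O3) = 101.961, so Al2O3 mass = 101.961 g.
101.961/495.021 × 100 = 20.60 wt%.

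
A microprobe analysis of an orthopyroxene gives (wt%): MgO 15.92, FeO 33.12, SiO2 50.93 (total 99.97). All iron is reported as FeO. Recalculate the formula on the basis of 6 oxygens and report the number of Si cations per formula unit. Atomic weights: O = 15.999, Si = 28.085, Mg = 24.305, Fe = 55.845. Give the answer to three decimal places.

15.92 wt% MgO ÷ 40.304 g/mol = 0.39500 mol, giving 0.39500 Mg and 0.39500 O.
33.12 wt% FeO ÷ 71.844 g/mol = 0.46100 mol, giving 0.46100 Fe and 0.46100 O.
50.93 wt% SiO2 ÷ 60.083 g/mol = 0.84766 mol, giving 0.84766 Si and 1.69532 O.
Oxygen sums to 2.55132; scaling by 6/2.55132 = 2.35172 puts the formula on 6 O.
Si: 0.84766 × 2.35172 = 1.993 atoms per formula unit.

1.993 Si apfu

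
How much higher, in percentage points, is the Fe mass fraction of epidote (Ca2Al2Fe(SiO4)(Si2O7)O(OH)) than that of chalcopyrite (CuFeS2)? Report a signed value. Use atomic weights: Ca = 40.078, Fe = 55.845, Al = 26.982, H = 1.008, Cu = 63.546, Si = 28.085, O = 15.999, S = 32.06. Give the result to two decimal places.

-18.87 percentage points

M(Ca2Al2Fe(SiO4)(Si2O7)O(OH)) = 483.215 g/mol, so wt% Fe = 55.845/483.215 × 100 = 11.56%.
M(CuFeS2) = 183.511 g/mol, so wt% Fe = 55.845/183.511 × 100 = 30.43%.
11.56 − 30.43 = -18.87 pp.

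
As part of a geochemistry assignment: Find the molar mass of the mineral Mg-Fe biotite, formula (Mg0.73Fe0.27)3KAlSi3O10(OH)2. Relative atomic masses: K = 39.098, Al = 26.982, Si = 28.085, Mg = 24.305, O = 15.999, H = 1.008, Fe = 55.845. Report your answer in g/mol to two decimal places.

442.80 g/mol

M = 2.19*24.305 + 0.81*55.845 + 1*39.098 + 1*26.982 + 3*28.085 + 12*15.999 + 2*1.008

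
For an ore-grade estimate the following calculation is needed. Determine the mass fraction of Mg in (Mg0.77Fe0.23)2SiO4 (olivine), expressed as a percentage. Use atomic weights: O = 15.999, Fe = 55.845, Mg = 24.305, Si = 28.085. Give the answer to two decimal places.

24.12 wt%

M((Mg0.77Fe0.23)2SiO4) = 155.199 g/mol.
Mg contributes 1.54 × 24.305 = 37.430 g per mole.
37.430/155.199 = 0.2412 → 24.12%.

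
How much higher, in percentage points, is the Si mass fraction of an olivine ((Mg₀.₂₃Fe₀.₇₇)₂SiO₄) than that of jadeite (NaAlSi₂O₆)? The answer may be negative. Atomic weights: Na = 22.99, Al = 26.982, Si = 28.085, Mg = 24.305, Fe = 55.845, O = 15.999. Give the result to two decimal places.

M((Mg₀.₂₃Fe₀.₇₇)₂SiO₄) = 189.263 g/mol, so wt% Si = 28.085/189.263 × 100 = 14.84%.
M(NaAlSi₂O₆) = 202.136 g/mol, so wt% Si = 56.170/202.136 × 100 = 27.79%.
14.84 − 27.79 = -12.95 pp.

-12.95 percentage points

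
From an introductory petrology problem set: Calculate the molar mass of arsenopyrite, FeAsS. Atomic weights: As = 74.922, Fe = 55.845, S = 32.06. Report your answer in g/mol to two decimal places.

M = 1·55.845 + 1·74.922 + 1·32.06

162.83 g/mol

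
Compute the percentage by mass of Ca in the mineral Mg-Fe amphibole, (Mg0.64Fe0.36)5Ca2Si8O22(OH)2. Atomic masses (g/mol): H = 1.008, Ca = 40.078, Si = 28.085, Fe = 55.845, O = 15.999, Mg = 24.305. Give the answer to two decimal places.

Formula mass = 3.20·24.305 + 1.80·55.845 + 2·40.078 + 8·28.085 + 24·15.999 + 2·1.008 = 869.125 g/mol, of which 80.156 g is Ca.
So Ca makes up 80.156/869.125 = 0.0922 of the mass, i.e. 9.22%.

9.22 weight percent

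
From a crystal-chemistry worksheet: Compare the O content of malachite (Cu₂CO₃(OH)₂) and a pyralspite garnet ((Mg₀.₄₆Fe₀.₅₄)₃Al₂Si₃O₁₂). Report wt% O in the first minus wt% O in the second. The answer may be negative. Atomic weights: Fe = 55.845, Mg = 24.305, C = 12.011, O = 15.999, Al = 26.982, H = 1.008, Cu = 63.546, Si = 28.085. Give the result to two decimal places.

-6.09 percentage points

M(Cu₂CO₃(OH)₂) = 221.114 g/mol, so wt% O = 79.995/221.114 × 100 = 36.18%.
M((Mg₀.₄₆Fe₀.₅₄)₃Al₂Si₃O₁₂) = 454.217 g/mol, so wt% O = 191.988/454.217 × 100 = 42.27%.
36.18 − 42.27 = -6.09 pp.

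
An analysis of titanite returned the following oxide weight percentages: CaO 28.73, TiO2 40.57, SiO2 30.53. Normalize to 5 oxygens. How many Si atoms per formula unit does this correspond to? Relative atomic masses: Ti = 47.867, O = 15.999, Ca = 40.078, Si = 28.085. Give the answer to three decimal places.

28.73 wt% CaO ÷ 56.077 g/mol = 0.51233 mol, giving 0.51233 Ca and 0.51233 O.
40.57 wt% TiO2 ÷ 79.865 g/mol = 0.50798 mol, giving 0.50798 Ti and 1.01596 O.
30.53 wt% SiO2 ÷ 60.083 g/mol = 0.50813 mol, giving 0.50813 Si and 1.01626 O.
Oxygen sums to 2.54455; scaling by 5/2.54455 = 1.96498 puts the formula on 5 O.
Si: 0.50813 × 1.96498 = 0.998 atoms per formula unit.

0.998 Si apfu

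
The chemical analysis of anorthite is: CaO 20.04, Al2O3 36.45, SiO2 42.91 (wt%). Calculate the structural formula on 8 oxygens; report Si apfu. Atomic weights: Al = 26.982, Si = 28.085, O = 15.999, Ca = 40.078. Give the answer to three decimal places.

CaO (M=56.077): mol = 0.35737; Ca = 0.35737, O = 0.35737.
Al2O3 (M=101.961): mol = 0.35749; Al = 0.71498, O = 1.07247.
SiO2 (M=60.083): mol = 0.71418; Si = 0.71418, O = 1.42836.
ΣO = 2.85820; factor = 8/ΣO = 2.79896.
Si apfu = 0.71418 × 2.79896 = 1.999.

1.999 Si apfu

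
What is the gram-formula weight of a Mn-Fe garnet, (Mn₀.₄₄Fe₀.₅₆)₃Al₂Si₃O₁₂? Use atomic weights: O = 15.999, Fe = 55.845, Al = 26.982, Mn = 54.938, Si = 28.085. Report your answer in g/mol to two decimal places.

496.54 g/mol

Mn: 1.32 × 54.938 = 72.5182
Fe: 1.68 × 55.845 = 93.8196
Al: 2 × 26.982 = 53.9640
Si: 3 × 28.085 = 84.2550
O: 12 × 15.999 = 191.9880
Summing the contributions gives the formula mass.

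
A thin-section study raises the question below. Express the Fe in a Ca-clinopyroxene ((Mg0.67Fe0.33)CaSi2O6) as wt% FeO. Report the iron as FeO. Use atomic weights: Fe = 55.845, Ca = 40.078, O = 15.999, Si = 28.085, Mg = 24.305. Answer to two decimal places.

Formula mass = 226.955 g/mol.
0.33 Fe → 0.3300 mol FeO per formula unit; M(FeO) = 71.844, so FeO mass = 23.709 g.
23.709/226.955 × 100 = 10.45 wt%.

10.45 wt%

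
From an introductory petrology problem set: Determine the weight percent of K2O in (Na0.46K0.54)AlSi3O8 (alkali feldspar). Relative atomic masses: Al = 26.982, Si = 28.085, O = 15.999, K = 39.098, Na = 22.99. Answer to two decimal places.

9.39 wt%

Formula mass = 270.917 g/mol.
0.54 K → 0.2700 mol K2O per formula unit; M(K2O) = 94.195, so K2O mass = 25.433 g.
25.433/270.917 × 100 = 9.39 wt%.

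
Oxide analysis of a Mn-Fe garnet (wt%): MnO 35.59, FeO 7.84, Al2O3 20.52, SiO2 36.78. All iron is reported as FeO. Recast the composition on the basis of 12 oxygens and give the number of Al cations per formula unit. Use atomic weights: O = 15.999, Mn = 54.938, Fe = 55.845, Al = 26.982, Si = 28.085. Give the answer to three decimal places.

MnO (M=70.937): mol = 0.50171; Mn = 0.50171, O = 0.50171.
FeO (M=71.844): mol = 0.10913; Fe = 0.10913, O = 0.10913.
Al2O3 (M=101.961): mol = 0.20125; Al = 0.40250, O = 0.60375.
SiO2 (M=60.083): mol = 0.61215; Si = 0.61215, O = 1.22430.
ΣO = 2.43889; factor = 12/ΣO = 4.92027.
Al apfu = 0.40250 × 4.92027 = 1.980.

1.980 Al apfu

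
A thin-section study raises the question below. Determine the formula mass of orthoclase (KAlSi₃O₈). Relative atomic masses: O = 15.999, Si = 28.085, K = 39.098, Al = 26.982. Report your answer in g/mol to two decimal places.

K: 1 × 39.098 = 39.0980
Al: 1 × 26.982 = 26.9820
Si: 3 × 28.085 = 84.2550
O: 8 × 15.999 = 127.9920
Summing the contributions gives the formula mass.

278.33 g/mol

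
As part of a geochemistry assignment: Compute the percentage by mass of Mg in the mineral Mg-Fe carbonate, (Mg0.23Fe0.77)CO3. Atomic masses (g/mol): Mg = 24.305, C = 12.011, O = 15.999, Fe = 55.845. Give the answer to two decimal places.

5.15 weight percent

Molar mass of (Mg0.23Fe0.77)CO3: 0.23×24.305 + 0.77×55.845 + 1×12.011 + 3×15.999 = 108.599 g/mol.
Mass of Mg per formula unit: 0.23 × 24.305 = 5.590 g.
Weight fraction Mg = 5.590 / 108.599 = 0.0515.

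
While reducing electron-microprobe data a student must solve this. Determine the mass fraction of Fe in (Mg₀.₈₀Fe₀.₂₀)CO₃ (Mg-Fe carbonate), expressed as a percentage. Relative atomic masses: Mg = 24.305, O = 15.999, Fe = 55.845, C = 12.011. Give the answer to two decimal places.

Formula mass = 0.80*24.305 + 0.20*55.845 + 1*12.011 + 3*15.999 = 90.621 g/mol, of which 11.169 g is Fe.
So Fe makes up 11.169/90.621 = 0.1232 of the mass, i.e. 12.32%.

12.32 weight percent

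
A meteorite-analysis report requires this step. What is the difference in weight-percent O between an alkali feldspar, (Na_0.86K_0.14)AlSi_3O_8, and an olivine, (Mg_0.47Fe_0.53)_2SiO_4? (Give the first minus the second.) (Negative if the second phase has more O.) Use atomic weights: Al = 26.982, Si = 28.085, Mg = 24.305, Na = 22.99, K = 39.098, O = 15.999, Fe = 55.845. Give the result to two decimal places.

M((Na_0.86K_0.14)AlSi_3O_8) = 264.474 g/mol, so wt% O = 127.992/264.474 × 100 = 48.39%.
M((Mg_0.47Fe_0.53)_2SiO_4) = 174.123 g/mol, so wt% O = 63.996/174.123 × 100 = 36.75%.
48.39 − 36.75 = 11.64 pp.

11.64 percentage points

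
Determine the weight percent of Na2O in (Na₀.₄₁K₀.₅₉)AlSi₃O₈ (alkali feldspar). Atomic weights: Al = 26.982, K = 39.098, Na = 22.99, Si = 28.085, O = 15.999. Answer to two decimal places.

4.68 wt%

Formula mass = 271.723 g/mol.
0.41 Na → 0.2050 mol Na2O per formula unit; M(Na2O) = 61.979, so Na2O mass = 12.706 g.
12.706/271.723 × 100 = 4.68 wt%.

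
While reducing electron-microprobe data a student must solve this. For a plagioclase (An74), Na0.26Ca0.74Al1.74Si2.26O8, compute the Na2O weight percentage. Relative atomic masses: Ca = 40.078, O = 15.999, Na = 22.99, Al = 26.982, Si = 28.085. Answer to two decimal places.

2.94 wt%

Molar mass of Na0.26Ca0.74Al1.74Si2.26O8 = 0.26*22.99 + 0.74*40.078 + 1.74*26.982 + 2.26*28.085 + 8*15.999 = 274.048 g/mol.
Each formula unit contains 0.26 Na, equivalent to 0.26/2 = 0.1300 mol Na2O.
M(Na2O) = 2×22.99 + 1×15.999 = 61.979 g/mol.
Mass of Na2O per formula unit = 0.1300 × 61.979 = 8.057 g.
Na2O wt% = 8.057 / 274.048 × 100 = 2.94%.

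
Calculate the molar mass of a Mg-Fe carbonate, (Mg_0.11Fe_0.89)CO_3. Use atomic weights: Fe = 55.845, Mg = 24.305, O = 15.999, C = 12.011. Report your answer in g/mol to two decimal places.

112.38 g/mol

M = 0.11(24.305) + 0.89(55.845) + 1(12.011) + 3(15.999)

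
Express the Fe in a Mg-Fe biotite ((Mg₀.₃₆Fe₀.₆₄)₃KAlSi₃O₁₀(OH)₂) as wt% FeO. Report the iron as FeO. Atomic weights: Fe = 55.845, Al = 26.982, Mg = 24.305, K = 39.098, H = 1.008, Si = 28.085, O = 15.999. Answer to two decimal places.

M((Mg₀.₃₆Fe₀.₆₄)₃KAlSi₃O₁₀(OH)₂) = 477.811 g/mol; M(FeO) = 71.844 g/mol.
Moles FeO per formula unit = 1.92 Fe ÷ 1 = 1.9200.
FeO fraction = (1.9200 × 71.844) / 477.811 = 137.940/477.811 = 0.2887.

28.87 wt%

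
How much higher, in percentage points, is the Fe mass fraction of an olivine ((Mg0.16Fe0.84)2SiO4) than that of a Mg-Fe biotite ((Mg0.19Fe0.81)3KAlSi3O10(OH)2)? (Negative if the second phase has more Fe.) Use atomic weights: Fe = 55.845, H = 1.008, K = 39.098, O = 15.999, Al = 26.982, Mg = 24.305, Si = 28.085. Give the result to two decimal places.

M((Mg0.16Fe0.84)2SiO4) = 193.678 g/mol, so wt% Fe = 93.820/193.678 × 100 = 48.44%.
M((Mg0.19Fe0.81)3KAlSi3O10(OH)2) = 493.896 g/mol, so wt% Fe = 135.703/493.896 × 100 = 27.48%.
48.44 − 27.48 = 20.96 pp.

20.96 percentage points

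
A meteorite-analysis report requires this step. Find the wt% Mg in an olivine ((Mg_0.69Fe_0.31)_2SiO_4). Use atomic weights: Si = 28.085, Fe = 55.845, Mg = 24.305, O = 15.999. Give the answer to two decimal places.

M((Mg_0.69Fe_0.31)_2SiO_4) = 160.246 g/mol.
Mg contributes 1.38 × 24.305 = 33.541 g per mole.
33.541/160.246 = 0.2093 → 20.93%.

20.93 wt%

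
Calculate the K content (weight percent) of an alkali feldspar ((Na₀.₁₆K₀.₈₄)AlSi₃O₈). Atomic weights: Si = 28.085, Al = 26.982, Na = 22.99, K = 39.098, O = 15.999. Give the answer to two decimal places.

11.91 weight percent

M((Na₀.₁₆K₀.₈₄)AlSi₃O₈) = 275.750 g/mol.
K contributes 0.84 × 39.098 = 32.842 g per mole.
32.842/275.750 = 0.1191 → 11.91%.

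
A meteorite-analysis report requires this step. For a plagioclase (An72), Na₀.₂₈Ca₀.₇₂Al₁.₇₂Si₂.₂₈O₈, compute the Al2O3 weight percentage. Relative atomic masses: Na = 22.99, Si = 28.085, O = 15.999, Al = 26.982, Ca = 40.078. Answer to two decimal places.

32.03 wt%

M(Na₀.₂₈Ca₀.₇₂Al₁.₇₂Si₂.₂₈O₈) = 273.728 g/mol; M(Al2O3) = 101.961 g/mol.
Moles Al2O3 per formula unit = 1.72 Al ÷ 2 = 0.8600.
Al2O3 fraction = (0.8600 × 101.961) / 273.728 = 87.686/273.728 = 0.3203.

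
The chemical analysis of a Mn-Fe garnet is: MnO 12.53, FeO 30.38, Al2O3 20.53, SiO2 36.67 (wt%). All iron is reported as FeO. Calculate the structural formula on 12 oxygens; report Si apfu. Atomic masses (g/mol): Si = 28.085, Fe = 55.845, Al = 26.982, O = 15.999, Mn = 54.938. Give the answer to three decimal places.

3.021 Si apfu

12.53 wt% MnO ÷ 70.937 g/mol = 0.17664 mol, giving 0.17664 Mn and 0.17664 O.
30.38 wt% FeO ÷ 71.844 g/mol = 0.42286 mol, giving 0.42286 Fe and 0.42286 O.
20.53 wt% Al2O3 ÷ 101.961 g/mol = 0.20135 mol, giving 0.40270 Al and 0.60405 O.
36.67 wt% SiO2 ÷ 60.083 g/mol = 0.61032 mol, giving 0.61032 Si and 1.22064 O.
Oxygen sums to 2.42419; scaling by 12/2.42419 = 4.95011 puts the formula on 12 O.
Si: 0.61032 × 4.95011 = 3.021 atoms per formula unit.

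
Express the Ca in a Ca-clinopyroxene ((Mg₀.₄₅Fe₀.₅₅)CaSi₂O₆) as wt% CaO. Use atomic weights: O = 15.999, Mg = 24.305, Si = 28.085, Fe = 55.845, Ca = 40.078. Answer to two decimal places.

Formula mass = 233.894 g/mol.
1 Ca → 1.0000 mol CaO per formula unit; M(CaO) = 56.077, so CaO mass = 56.077 g.
56.077/233.894 × 100 = 23.98 wt%.

23.98 wt%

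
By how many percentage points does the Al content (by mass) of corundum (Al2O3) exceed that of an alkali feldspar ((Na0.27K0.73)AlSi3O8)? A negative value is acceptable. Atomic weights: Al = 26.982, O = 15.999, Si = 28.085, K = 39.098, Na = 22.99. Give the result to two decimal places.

43.08 percentage points

First mineral: 53.964 g Al in 101.961 g formula = 52.93 wt% Al.
Second mineral: 26.982 g Al in 273.978 g formula = 9.85 wt% Al.
52.93% − 9.85% gives a difference of 43.08 percentage points.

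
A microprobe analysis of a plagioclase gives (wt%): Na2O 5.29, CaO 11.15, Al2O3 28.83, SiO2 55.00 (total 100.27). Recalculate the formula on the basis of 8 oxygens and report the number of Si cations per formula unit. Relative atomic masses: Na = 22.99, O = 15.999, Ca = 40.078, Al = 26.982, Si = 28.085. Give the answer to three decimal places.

5.29 wt% Na2O ÷ 61.979 g/mol = 0.08535 mol, giving 0.17070 Na and 0.08535 O.
11.15 wt% CaO ÷ 56.077 g/mol = 0.19883 mol, giving 0.19883 Ca and 0.19883 O.
28.83 wt% Al2O3 ÷ 101.961 g/mol = 0.28276 mol, giving 0.56552 Al and 0.84828 O.
55.00 wt% SiO2 ÷ 60.083 g/mol = 0.91540 mol, giving 0.91540 Si and 1.83080 O.
Oxygen sums to 2.96326; scaling by 8/2.96326 = 2.69973 puts the formula on 8 O.
Si: 0.91540 × 2.69973 = 2.471 atoms per formula unit.

2.471 Si apfu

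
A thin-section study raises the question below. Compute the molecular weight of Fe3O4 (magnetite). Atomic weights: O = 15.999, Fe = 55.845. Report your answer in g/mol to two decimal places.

M = 3(55.845) + 4(15.999)

231.53 g/mol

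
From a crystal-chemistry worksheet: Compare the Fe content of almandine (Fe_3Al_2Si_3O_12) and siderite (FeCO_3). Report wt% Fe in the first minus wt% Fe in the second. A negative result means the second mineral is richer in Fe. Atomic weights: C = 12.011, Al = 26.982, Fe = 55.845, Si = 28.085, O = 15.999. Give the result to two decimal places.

-14.54 percentage points

First mineral: 167.535 g Fe in 497.742 g formula = 33.66 wt% Fe.
Second mineral: 55.845 g Fe in 115.853 g formula = 48.20 wt% Fe.
33.66% − 48.20% gives a difference of -14.54 percentage points.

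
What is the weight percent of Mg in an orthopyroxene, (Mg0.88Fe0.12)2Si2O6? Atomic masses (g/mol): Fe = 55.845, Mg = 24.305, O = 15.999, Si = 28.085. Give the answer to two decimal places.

M((Mg0.88Fe0.12)2Si2O6) = 208.344 g/mol.
Mg contributes 1.76 × 24.305 = 42.777 g per mole.
42.777/208.344 = 0.2053 → 20.53%.

20.53 mass %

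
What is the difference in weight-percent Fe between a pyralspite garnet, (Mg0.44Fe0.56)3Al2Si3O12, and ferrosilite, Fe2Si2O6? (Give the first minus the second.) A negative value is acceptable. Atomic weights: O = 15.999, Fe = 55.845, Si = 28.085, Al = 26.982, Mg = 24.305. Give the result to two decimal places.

-21.76 percentage points

Fe in (Mg0.44Fe0.56)3Al2Si3O12: molar mass 456.109 g/mol; 1.68×55.845 = 93.820 g → 20.57 wt%.
Fe in Fe2Si2O6: molar mass 263.854 g/mol; 2×55.845 = 111.690 g → 42.33 wt%.
Difference = 20.57 − 42.33 = -21.76 percentage points.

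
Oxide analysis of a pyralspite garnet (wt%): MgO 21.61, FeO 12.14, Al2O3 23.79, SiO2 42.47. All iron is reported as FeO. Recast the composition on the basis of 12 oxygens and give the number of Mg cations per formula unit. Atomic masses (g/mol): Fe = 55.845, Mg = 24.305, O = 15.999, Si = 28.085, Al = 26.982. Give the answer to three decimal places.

MgO (M=40.304): mol = 0.53618; Mg = 0.53618, O = 0.53618.
FeO (M=71.844): mol = 0.16898; Fe = 0.16898, O = 0.16898.
Al2O3 (M=101.961): mol = 0.23332; Al = 0.46664, O = 0.69996.
SiO2 (M=60.083): mol = 0.70686; Si = 0.70686, O = 1.41372.
ΣO = 2.81884; factor = 12/ΣO = 4.25707.
Mg apfu = 0.53618 × 4.25707 = 2.283.

2.283 Mg apfu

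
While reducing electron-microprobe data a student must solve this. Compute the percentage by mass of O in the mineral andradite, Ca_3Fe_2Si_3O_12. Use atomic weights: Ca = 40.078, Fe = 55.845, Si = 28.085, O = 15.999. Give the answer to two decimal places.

M(Ca_3Fe_2Si_3O_12) = 508.167 g/mol.
O contributes 12 × 15.999 = 191.988 g per mole.
191.988/508.167 = 0.3778 → 37.78%.

37.78 mass %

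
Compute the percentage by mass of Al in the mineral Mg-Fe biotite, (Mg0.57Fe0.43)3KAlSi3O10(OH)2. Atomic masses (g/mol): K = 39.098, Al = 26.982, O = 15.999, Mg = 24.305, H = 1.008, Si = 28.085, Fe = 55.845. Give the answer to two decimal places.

5.89 mass %

Formula mass = 1.71*24.305 + 1.29*55.845 + 1*39.098 + 1*26.982 + 3*28.085 + 12*15.999 + 2*1.008 = 457.941 g/mol, of which 26.982 g is Al.
So Al makes up 26.982/457.941 = 0.0589 of the mass, i.e. 5.89%.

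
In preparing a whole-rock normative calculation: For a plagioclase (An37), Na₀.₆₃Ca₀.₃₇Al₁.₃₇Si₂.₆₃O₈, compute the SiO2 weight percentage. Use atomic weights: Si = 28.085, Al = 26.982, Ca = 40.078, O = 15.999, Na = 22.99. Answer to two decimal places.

Formula mass = 268.133 g/mol.
2.63 Si → 2.6300 mol SiO2 per formula unit; M(SiO2) = 60.083, so SiO2 mass = 158.018 g.
158.018/268.133 × 100 = 58.93 wt%.

58.93 wt%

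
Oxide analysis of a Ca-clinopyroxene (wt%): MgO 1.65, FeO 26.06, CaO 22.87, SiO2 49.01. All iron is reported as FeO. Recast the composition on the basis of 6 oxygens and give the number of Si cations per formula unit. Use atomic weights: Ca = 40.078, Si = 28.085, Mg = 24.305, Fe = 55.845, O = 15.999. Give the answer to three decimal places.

2.003 Si apfu

MgO: 1.65/40.304 = 0.04094 mol → 0.04094 mol Mg, 0.04094 mol O.
FeO: 26.06/71.844 = 0.36273 mol → 0.36273 mol Fe, 0.36273 mol O.
CaO: 22.87/56.077 = 0.40783 mol → 0.40783 mol Ca, 0.40783 mol O.
SiO2: 49.01/60.083 = 0.81570 mol → 0.81570 mol Si, 1.63140 mol O.
Total oxygen = 2.44290 mol. Normalization factor = 6/2.44290 = 2.45610.
Si per 6 O = 0.81570 × 2.45610 = 2.003.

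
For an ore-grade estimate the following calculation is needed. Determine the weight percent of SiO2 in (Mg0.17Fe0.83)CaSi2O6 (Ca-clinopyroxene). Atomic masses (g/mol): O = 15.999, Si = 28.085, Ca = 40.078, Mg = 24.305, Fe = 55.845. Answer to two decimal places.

49.51 wt%

M((Mg0.17Fe0.83)CaSi2O6) = 242.725 g/mol; M(SiO2) = 60.083 g/mol.
Moles SiO2 per formula unit = 2 Si ÷ 1 = 2.0000.
SiO2 fraction = (2.0000 × 60.083) / 242.725 = 120.166/242.725 = 0.4951.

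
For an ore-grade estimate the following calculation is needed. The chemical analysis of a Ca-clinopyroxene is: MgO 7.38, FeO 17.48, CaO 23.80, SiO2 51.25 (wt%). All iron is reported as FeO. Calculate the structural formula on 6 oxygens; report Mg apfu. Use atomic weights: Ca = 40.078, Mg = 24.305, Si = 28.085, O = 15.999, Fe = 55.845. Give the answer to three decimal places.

0.430 Mg apfu

MgO: 7.38/40.304 = 0.18311 mol → 0.18311 mol Mg, 0.18311 mol O.
FeO: 17.48/71.844 = 0.24330 mol → 0.24330 mol Fe, 0.24330 mol O.
CaO: 23.80/56.077 = 0.42442 mol → 0.42442 mol Ca, 0.42442 mol O.
SiO2: 51.25/60.083 = 0.85299 mol → 0.85299 mol Si, 1.70598 mol O.
Total oxygen = 2.55681 mol. Normalization factor = 6/2.55681 = 2.34667.
Mg per 6 O = 0.18311 × 2.34667 = 0.430.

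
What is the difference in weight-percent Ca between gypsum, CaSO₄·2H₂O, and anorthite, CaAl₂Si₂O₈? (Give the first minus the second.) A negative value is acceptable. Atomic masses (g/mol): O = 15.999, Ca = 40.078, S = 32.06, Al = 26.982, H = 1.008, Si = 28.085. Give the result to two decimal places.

8.87 percentage points

First mineral: 40.078 g Ca in 172.164 g formula = 23.28 wt% Ca.
Second mineral: 40.078 g Ca in 278.204 g formula = 14.41 wt% Ca.
23.28% − 14.41% gives a difference of 8.87 percentage points.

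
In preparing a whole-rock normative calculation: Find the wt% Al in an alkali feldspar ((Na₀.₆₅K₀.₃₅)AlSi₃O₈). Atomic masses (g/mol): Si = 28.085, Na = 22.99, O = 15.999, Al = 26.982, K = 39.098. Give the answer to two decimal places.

10.07 weight percent

Molar mass of (Na₀.₆₅K₀.₃₅)AlSi₃O₈: 0.65*22.99 + 0.35*39.098 + 1*26.982 + 3*28.085 + 8*15.999 = 267.857 g/mol.
Mass of Al per formula unit: 1 × 26.982 = 26.982 g.
Weight fraction Al = 26.982 / 267.857 = 0.1007.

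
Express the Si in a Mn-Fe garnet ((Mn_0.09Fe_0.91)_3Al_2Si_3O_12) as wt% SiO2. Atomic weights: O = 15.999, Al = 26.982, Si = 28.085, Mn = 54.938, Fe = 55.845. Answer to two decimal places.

M((Mn_0.09Fe_0.91)_3Al_2Si_3O_12) = 497.497 g/mol; M(SiO2) = 60.083 g/mol.
Moles SiO2 per formula unit = 3 Si ÷ 1 = 3.0000.
SiO2 fraction = (3.0000 × 60.083) / 497.497 = 180.249/497.497 = 0.3623.

36.23 wt%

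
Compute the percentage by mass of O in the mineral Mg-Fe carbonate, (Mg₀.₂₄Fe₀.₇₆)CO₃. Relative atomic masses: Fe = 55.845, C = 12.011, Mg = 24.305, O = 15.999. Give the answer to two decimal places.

44.33 weight percent

M((Mg₀.₂₄Fe₀.₇₆)CO₃) = 108.283 g/mol.
O contributes 3 × 15.999 = 47.997 g per mole.
47.997/108.283 = 0.4433 → 44.33%.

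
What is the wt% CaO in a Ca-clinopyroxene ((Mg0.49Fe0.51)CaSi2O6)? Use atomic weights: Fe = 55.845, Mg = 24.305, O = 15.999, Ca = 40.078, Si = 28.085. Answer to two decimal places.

Formula mass = 232.632 g/mol.
1 Ca → 1.0000 mol CaO per formula unit; M(CaO) = 56.077, so CaO mass = 56.077 g.
56.077/232.632 × 100 = 24.11 wt%.

24.11 wt%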